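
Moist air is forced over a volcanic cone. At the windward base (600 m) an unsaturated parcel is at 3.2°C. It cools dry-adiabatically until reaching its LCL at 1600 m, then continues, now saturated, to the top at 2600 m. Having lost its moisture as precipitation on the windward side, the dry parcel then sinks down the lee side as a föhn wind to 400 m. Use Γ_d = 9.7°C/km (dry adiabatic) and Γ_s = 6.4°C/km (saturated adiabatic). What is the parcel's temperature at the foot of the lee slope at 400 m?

600 → 1600 m (dry, 9.7°C/km): ΔT = -9.7 × 1 = -9.7°C → T = -6.5°C
1600 → 2600 m (saturated, 6.4°C/km): ΔT = -6.4 × 1 = -6.4°C → T = -12.9°C
2600 → 400 m (dry descent, 9.7°C/km): ΔT = +9.7 × 2.2 = +21.34°C → T = 8.44°C

8.44°C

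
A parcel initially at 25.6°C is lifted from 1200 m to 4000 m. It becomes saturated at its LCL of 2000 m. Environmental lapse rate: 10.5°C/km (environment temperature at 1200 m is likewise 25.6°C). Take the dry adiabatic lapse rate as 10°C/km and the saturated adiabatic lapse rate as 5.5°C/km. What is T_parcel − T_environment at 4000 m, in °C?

+10.4°C (parcel warmer than environment)

Parcel:
  1200 → 2000 m (dry, 10°C/km): ΔT = -10 × 0.8 = -8°C → T = 17.6°C
  2000 → 4000 m (saturated, 5.5°C/km): ΔT = -5.5 × 2 = -11°C → T = 6.6°C
Environment:
  1200 → 4000 m (environment, 10.5°C/km): ΔT = -10.5 × 2.8 = -29.4°C → T = -3.8°C
T_parcel − T_env = 6.6 − (-3.8) = +10.4°C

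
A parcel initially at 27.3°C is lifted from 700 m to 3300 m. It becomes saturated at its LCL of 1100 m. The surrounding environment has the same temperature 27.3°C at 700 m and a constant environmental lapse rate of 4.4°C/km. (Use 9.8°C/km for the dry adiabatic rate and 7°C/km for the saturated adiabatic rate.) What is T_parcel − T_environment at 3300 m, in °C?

Parcel:
  700 → 1100 m (dry, 9.8°C/km): ΔT = -9.8 × 0.4 = -3.92°C → T = 23.38°C
  1100 → 3300 m (saturated, 7°C/km): ΔT = -7 × 2.2 = -15.4°C → T = 7.98°C
Environment:
  700 → 3300 m (environment, 4.4°C/km): ΔT = -4.4 × 2.6 = -11.44°C → T = 15.86°C
T_parcel − T_env = 7.98 − 15.86 = -7.88°C

-7.88°C (parcel cooler than environment)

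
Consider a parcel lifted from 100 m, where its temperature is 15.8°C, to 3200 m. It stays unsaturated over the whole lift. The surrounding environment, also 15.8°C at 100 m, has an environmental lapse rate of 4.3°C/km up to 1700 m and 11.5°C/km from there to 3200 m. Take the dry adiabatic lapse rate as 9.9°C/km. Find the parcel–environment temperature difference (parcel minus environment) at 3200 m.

Parcel:
  Dry to 3200 m: -9.9 × 3.1 km = -30.69°C, so T = -14.89°C.
Environment:
  Environment, lower layer to 1700 m: -4.3 × 1.6 km = -6.88°C, so T = 8.92°C.
  Environment, upper layer to 3200 m: -11.5 × 1.5 km = -17.25°C, so T = -8.33°C.
T_parcel − T_env = -14.89 − (-8.33) = -6.56°C

-6.56°C (parcel cooler than environment)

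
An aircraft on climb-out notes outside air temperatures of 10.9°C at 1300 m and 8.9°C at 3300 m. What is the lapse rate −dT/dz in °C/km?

1°C/km

Γ = −ΔT/Δz = (10.9 − 8.9) / (3300 − 1300) m
  = 2°C / 2 km = 1°C/km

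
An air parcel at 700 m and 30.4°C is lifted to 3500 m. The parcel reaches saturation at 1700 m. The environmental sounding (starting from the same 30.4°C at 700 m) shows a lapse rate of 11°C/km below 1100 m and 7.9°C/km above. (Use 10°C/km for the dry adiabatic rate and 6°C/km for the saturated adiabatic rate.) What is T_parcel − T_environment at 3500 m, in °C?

+2.56°C (parcel warmer than environment)

Parcel:
  700–1700 m, dry: Δz = 1 km ⇒ ΔT = -10°C; T = 20.4°C
  1700–3500 m, saturated: Δz = 1.8 km ⇒ ΔT = -10.8°C; T = 9.6°C
Environment:
  700–1100 m, environment, lower layer: Δz = 0.4 km ⇒ ΔT = -4.4°C; T = 26°C
  1100–3500 m, environment, upper layer: Δz = 2.4 km ⇒ ΔT = -18.96°C; T = 7.04°C
T_parcel − T_env = 9.6 − 7.04 = +2.56°C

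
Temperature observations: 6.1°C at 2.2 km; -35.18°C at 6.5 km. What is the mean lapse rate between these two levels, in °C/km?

9.6°C/km

Γ = −ΔT/Δz = (6.1 − (-35.18)) / (6500 − 2200) m
  = 41.28°C / 4.3 km = 9.6°C/km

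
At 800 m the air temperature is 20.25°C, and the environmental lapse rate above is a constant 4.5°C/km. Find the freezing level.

5300 m

Height above start = (20.25 − 0) / 4.5 = 4.5 km
Altitude = 800 m + 4500 m = 5300 m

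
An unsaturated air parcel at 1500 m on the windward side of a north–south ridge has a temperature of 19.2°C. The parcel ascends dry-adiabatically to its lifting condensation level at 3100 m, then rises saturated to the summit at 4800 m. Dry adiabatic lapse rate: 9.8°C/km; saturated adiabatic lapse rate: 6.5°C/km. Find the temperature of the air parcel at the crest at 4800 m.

-7.53°C

Dry to 3100 m: -9.8 × 1.6 km = -15.68°C, so T = 3.52°C.
Saturated to 4800 m: -6.5 × 1.7 km = -11.05°C, so T = -7.53°C.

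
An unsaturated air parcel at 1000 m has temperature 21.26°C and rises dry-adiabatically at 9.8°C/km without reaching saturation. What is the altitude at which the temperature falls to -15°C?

4700 m

Height above start = (21.26 − (-15)) / 9.8 = 3.7 km
Altitude = 1000 m + 3700 m = 4700 m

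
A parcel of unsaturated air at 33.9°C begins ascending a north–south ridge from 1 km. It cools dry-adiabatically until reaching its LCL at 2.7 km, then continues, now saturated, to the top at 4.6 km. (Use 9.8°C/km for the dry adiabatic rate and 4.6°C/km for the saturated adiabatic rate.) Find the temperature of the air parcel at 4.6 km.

Dry to 2700 m: -9.8 × 1.7 km = -16.66°C, so T = 17.24°C.
Saturated to 4600 m: -4.6 × 1.9 km = -8.74°C, so T = 8.5°C.

8.5°C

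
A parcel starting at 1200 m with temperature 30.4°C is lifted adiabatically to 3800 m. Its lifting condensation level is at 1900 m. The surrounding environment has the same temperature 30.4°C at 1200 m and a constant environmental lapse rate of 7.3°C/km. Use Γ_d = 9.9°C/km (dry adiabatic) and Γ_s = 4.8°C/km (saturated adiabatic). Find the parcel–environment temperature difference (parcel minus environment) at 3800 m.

Parcel:
  Dry to 1900 m: -9.9 × 0.7 km = -6.93°C, so T = 23.47°C.
  Saturated to 3800 m: -4.8 × 1.9 km = -9.12°C, so T = 14.35°C.
Environment:
  Environment to 3800 m: -7.3 × 2.6 km = -18.98°C, so T = 11.42°C.
T_parcel − T_env = 14.35 − 11.42 = +2.93°C

+2.93°C (parcel warmer than environment)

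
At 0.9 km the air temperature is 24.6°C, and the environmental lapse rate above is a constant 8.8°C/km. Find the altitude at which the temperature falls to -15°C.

5.4 km

Height above start = (24.6 − (-15)) / 8.8 = 4.5 km
Altitude = 900 m + 4500 m = 5400 m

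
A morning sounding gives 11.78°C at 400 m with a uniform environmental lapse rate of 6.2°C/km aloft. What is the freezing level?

Height above start = (11.78 − 0) / 6.2 = 1.9 km
Altitude = 400 m + 1900 m = 2300 m

2300 m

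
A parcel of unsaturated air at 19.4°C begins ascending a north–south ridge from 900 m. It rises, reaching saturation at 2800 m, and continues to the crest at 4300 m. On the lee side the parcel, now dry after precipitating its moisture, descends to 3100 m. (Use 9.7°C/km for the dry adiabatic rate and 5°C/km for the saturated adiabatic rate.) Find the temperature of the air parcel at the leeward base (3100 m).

From 900 m to 2800 m (dry): cools by 9.7 × 1.9 = 18.43°C, giving 0.97°C.
From 2800 m to 4300 m (saturated): cools by 5 × 1.5 = 7.5°C, giving -6.53°C.
From 4300 m to 3100 m (dry descent): warms by 9.7 × 1.2 = 11.64°C, giving 5.11°C.

5.11°C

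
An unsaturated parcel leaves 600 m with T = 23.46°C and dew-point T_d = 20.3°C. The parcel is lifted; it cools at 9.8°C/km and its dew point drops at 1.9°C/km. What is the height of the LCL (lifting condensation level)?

1000 m

T and T_d converge at 9.8 − 1.9 = 7.9°C per km
Height above start = (23.46 − 20.3) / 7.9 = 0.4 km
LCL altitude = 600 m + 400 m = 1000 m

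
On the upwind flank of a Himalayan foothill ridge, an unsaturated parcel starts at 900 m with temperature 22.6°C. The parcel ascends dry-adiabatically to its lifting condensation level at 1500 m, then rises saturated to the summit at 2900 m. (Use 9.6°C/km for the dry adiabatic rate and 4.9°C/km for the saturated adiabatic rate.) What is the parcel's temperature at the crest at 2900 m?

9.98°C

900–1500 m, dry: Δz = 0.6 km ⇒ ΔT = -5.76°C; T = 16.84°C
1500–2900 m, saturated: Δz = 1.4 km ⇒ ΔT = -6.86°C; T = 9.98°C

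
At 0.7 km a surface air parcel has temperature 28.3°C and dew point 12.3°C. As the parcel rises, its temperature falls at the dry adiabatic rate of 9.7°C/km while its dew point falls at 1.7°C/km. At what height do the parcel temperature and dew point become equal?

2.7 km

T and T_d converge at 9.7 − 1.7 = 8°C per km
Height above start = (28.3 − 12.3) / 8 = 2 km
LCL altitude = 700 m + 2000 m = 2700 m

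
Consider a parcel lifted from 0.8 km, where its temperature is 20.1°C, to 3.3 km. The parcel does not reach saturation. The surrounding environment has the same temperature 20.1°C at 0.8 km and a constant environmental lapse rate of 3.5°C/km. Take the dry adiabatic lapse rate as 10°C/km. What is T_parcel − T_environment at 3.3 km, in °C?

Parcel:
  Dry to 3300 m: -10 × 2.5 km = -25°C, so T = -4.9°C.
Environment:
  Environment to 3300 m: -3.5 × 2.5 km = -8.75°C, so T = 11.35°C.
T_parcel − T_env = -4.9 − 11.35 = -16.25°C

-16.25°C (parcel cooler than environment)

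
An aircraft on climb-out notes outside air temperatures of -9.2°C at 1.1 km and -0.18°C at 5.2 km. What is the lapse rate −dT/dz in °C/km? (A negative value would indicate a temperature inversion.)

-2.2°C/km

Γ = −ΔT/Δz = (-9.2 − (-0.18)) / (5200 − 1100) m
  = -9.02°C / 4.1 km = -2.2°C/km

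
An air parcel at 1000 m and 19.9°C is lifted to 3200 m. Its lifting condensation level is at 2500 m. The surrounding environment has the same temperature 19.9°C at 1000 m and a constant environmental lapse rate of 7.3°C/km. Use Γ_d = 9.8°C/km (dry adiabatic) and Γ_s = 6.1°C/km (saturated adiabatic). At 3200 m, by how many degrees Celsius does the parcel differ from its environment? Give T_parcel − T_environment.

-2.91°C (parcel cooler than environment)

Parcel:
  1000–2500 m, dry: Δz = 1.5 km ⇒ ΔT = -14.7°C; T = 5.2°C
  2500–3200 m, saturated: Δz = 0.7 km ⇒ ΔT = -4.27°C; T = 0.93°C
Environment:
  1000–3200 m, environment: Δz = 2.2 km ⇒ ΔT = -16.06°C; T = 3.84°C
T_parcel − T_env = 0.93 − 3.84 = -2.91°C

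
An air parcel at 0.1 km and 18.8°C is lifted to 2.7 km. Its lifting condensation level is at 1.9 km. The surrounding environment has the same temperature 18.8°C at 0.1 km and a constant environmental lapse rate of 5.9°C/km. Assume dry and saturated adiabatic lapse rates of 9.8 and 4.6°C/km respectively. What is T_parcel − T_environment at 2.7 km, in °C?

Parcel:
  Dry to 1900 m: -9.8 × 1.8 km = -17.64°C, so T = 1.16°C.
  Saturated to 2700 m: -4.6 × 0.8 km = -3.68°C, so T = -2.52°C.
Environment:
  Environment to 2700 m: -5.9 × 2.6 km = -15.34°C, so T = 3.46°C.
T_parcel − T_env = -2.52 − 3.46 = -5.98°C

-5.98°C (parcel cooler than environment)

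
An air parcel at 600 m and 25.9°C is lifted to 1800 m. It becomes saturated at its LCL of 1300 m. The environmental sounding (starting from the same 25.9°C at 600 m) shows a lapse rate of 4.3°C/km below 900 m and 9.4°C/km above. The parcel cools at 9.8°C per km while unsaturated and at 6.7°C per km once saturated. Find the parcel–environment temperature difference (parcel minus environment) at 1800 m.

Parcel:
  600–1300 m, dry: Δz = 0.7 km ⇒ ΔT = -6.86°C; T = 19.04°C
  1300–1800 m, saturated: Δz = 0.5 km ⇒ ΔT = -3.35°C; T = 15.69°C
Environment:
  600–900 m, environment, lower layer: Δz = 0.3 km ⇒ ΔT = -1.29°C; T = 24.61°C
  900–1800 m, environment, upper layer: Δz = 0.9 km ⇒ ΔT = -8.46°C; T = 16.15°C
T_parcel − T_env = 15.69 − 16.15 = -0.46°C

-0.46°C (parcel cooler than environment)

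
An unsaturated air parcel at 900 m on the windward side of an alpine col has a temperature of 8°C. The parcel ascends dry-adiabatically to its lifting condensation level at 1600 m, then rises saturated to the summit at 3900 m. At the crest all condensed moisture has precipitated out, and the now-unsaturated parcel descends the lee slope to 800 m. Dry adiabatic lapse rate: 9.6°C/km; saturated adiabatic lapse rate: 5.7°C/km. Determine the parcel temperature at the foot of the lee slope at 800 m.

900–1600 m, dry: Δz = 0.7 km ⇒ ΔT = -6.72°C; T = 1.28°C
1600–3900 m, saturated: Δz = 2.3 km ⇒ ΔT = -13.11°C; T = -11.83°C
3900–800 m, dry descent: Δz = 3.1 km ⇒ ΔT = +29.76°C; T = 17.93°C

17.93°C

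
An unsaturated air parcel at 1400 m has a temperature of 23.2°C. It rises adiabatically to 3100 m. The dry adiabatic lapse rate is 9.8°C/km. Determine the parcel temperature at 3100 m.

6.54°C

From 1400 m to 3100 m (dry adiabatic): cools by 9.8 × 1.7 = 16.66°C, giving 6.54°C.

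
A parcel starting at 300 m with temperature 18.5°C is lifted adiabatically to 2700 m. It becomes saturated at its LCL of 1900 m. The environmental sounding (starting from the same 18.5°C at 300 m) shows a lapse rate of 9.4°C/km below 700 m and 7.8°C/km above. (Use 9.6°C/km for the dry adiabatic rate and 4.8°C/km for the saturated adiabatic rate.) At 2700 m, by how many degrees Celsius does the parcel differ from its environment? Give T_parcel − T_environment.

Parcel:
  300–1900 m, dry: Δz = 1.6 km ⇒ ΔT = -15.36°C; T = 3.14°C
  1900–2700 m, saturated: Δz = 0.8 km ⇒ ΔT = -3.84°C; T = -0.7°C
Environment:
  300–700 m, environment, lower layer: Δz = 0.4 km ⇒ ΔT = -3.76°C; T = 14.74°C
  700–2700 m, environment, upper layer: Δz = 2 km ⇒ ΔT = -15.6°C; T = -0.86°C
T_parcel − T_env = -0.7 − (-0.86) = +0.16°C

+0.16°C (parcel warmer than environment)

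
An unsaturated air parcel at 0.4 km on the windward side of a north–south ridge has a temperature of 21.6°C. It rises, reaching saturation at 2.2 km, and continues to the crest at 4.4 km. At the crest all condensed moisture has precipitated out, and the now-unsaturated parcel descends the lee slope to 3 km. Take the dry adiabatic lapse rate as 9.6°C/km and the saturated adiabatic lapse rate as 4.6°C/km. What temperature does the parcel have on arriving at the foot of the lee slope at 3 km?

From 400 m to 2200 m (dry): cools by 9.6 × 1.8 = 17.28°C, giving 4.32°C.
From 2200 m to 4400 m (saturated): cools by 4.6 × 2.2 = 10.12°C, giving -5.8°C.
From 4400 m to 3000 m (dry descent): warms by 9.6 × 1.4 = 13.44°C, giving 7.64°C.

7.64°C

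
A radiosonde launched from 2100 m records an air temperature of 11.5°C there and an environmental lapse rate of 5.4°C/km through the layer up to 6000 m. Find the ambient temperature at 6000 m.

2100 → 6000 m (environmental, 5.4°C/km): ΔT = -5.4 × 3.9 = -21.06°C → T = -9.56°C

-9.56°C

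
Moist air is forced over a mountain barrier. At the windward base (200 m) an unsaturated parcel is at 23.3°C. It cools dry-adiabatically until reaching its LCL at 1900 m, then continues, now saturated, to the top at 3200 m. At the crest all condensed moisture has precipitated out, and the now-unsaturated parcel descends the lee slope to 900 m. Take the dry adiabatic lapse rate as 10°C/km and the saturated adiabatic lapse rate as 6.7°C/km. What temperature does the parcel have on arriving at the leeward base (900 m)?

20.59°C

From 200 m to 1900 m (dry): cools by 10 × 1.7 = 17°C, giving 6.3°C.
From 1900 m to 3200 m (saturated): cools by 6.7 × 1.3 = 8.71°C, giving -2.41°C.
From 3200 m to 900 m (dry descent): warms by 10 × 2.3 = 23°C, giving 20.59°C.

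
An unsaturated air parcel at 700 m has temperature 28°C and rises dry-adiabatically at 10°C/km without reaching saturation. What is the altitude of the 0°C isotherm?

Height above start = (28 − 0) / 10 = 2.8 km
Altitude = 700 m + 2800 m = 3500 m

3500 m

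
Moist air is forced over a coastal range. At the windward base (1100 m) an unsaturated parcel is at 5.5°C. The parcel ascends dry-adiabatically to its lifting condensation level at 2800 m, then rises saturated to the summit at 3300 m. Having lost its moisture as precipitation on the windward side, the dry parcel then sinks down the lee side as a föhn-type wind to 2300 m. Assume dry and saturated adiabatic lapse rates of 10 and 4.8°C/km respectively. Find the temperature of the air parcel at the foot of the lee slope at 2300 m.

-3.9°C

1100 → 2800 m (dry, 10°C/km): ΔT = -10 × 1.7 = -17°C → T = -11.5°C
2800 → 3300 m (saturated, 4.8°C/km): ΔT = -4.8 × 0.5 = -2.4°C → T = -13.9°C
3300 → 2300 m (dry descent, 10°C/km): ΔT = +10 × 1 = +10°C → T = -3.9°C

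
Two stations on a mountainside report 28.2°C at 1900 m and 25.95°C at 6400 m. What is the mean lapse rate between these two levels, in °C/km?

Γ = −ΔT/Δz = (28.2 − 25.95) / (6400 − 1900) m
  = 2.25°C / 4.5 km = 0.5°C/km

0.5°C/km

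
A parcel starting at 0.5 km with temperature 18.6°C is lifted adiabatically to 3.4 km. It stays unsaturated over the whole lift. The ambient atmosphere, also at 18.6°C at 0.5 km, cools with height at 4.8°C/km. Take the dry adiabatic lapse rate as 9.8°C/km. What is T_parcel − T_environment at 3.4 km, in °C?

Parcel:
  Dry to 3400 m: -9.8 × 2.9 km = -28.42°C, so T = -9.82°C.
Environment:
  Environment to 3400 m: -4.8 × 2.9 km = -13.92°C, so T = 4.68°C.
T_parcel − T_env = -9.82 − 4.68 = -14.5°C

-14.5°C (parcel cooler than environment)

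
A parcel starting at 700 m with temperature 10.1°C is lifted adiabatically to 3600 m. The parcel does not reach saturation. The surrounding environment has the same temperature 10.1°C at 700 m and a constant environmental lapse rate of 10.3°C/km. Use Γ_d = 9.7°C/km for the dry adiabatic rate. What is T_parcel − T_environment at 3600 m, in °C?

+1.74°C (parcel warmer than environment)

Parcel:
  Dry to 3600 m: -9.7 × 2.9 km = -28.13°C, so T = -18.03°C.
Environment:
  Environment to 3600 m: -10.3 × 2.9 km = -29.87°C, so T = -19.77°C.
T_parcel − T_env = -18.03 − (-19.77) = +1.74°C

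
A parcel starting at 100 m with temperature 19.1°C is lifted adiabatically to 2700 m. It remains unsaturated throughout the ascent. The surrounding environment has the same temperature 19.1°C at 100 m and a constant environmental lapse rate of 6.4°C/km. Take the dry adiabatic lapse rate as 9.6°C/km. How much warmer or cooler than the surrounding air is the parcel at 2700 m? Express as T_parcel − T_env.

Parcel:
  100–2700 m, dry: Δz = 2.6 km ⇒ ΔT = -24.96°C; T = -5.86°C
Environment:
  100–2700 m, environment: Δz = 2.6 km ⇒ ΔT = -16.64°C; T = 2.46°C
T_parcel − T_env = -5.86 − 2.46 = -8.32°C

-8.32°C (parcel cooler than environment)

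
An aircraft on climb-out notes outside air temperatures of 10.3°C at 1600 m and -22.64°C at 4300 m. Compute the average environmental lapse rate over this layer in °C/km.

12.2°C/km

Γ = −ΔT/Δz = (10.3 − (-22.64)) / (4300 − 1600) m
  = 32.94°C / 2.7 km = 12.2°C/km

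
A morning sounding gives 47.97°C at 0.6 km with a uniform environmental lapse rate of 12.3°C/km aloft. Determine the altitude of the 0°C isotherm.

Height above start = (47.97 − 0) / 12.3 = 3.9 km
Altitude = 600 m + 3900 m = 4500 m

4.5 km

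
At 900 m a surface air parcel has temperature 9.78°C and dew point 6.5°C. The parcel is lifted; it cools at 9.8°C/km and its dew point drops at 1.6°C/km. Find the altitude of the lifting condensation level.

T and T_d converge at 9.8 − 1.6 = 8.2°C per km
Height above start = (9.78 − 6.5) / 8.2 = 0.4 km
LCL altitude = 900 m + 400 m = 1300 m

1300 m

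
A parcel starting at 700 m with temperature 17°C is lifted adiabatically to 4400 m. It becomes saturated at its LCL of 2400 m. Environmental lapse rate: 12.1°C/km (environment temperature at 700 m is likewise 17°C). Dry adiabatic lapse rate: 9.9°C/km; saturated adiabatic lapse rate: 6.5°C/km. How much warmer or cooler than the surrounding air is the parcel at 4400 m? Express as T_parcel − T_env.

Parcel:
  700–2400 m, dry: Δz = 1.7 km ⇒ ΔT = -16.83°C; T = 0.17°C
  2400–4400 m, saturated: Δz = 2 km ⇒ ΔT = -13°C; T = -12.83°C
Environment:
  700–4400 m, environment: Δz = 3.7 km ⇒ ΔT = -44.77°C; T = -27.77°C
T_parcel − T_env = -12.83 − (-27.77) = +14.94°C

+14.94°C (parcel warmer than environment)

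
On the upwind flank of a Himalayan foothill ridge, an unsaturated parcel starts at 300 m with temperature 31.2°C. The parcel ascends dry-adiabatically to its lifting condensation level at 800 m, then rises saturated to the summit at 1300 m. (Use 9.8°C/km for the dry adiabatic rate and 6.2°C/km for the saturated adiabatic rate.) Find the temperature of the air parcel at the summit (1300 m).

300–800 m, dry: Δz = 0.5 km ⇒ ΔT = -4.9°C; T = 26.3°C
800–1300 m, saturated: Δz = 0.5 km ⇒ ΔT = -3.1°C; T = 23.2°C

23.2°C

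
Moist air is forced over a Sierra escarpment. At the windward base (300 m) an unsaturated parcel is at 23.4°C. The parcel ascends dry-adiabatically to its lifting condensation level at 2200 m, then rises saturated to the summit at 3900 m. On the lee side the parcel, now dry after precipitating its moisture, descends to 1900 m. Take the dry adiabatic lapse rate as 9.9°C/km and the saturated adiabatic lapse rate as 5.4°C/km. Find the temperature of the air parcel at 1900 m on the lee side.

300–2200 m, dry: Δz = 1.9 km ⇒ ΔT = -18.81°C; T = 4.59°C
2200–3900 m, saturated: Δz = 1.7 km ⇒ ΔT = -9.18°C; T = -4.59°C
3900–1900 m, dry descent: Δz = 2 km ⇒ ΔT = +19.8°C; T = 15.21°C

15.21°C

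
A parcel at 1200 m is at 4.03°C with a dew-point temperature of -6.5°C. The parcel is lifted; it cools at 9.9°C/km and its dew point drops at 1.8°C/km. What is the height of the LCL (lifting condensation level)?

T and T_d converge at 9.9 − 1.8 = 8.1°C per km
Height above start = (4.03 − (-6.5)) / 8.1 = 1.3 km
LCL altitude = 1200 m + 1300 m = 2500 m

2500 m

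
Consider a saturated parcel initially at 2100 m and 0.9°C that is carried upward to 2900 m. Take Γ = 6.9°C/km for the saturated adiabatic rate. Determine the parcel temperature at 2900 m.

2100–2900 m, saturated adiabatic: Δz = 0.8 km ⇒ ΔT = -5.52°C; T = -4.62°C

-4.62°C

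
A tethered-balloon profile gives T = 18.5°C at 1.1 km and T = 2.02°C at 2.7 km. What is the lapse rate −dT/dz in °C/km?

10.3°C/km

Γ = −ΔT/Δz = (18.5 − 2.02) / (2700 − 1100) m
  = 16.48°C / 1.6 km = 10.3°C/km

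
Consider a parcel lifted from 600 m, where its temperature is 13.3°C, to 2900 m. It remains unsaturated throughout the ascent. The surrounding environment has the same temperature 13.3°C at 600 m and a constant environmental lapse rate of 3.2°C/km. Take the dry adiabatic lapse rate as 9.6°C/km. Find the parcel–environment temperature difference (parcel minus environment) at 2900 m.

-14.72°C (parcel cooler than environment)

Parcel:
  600 → 2900 m (dry, 9.6°C/km): ΔT = -9.6 × 2.3 = -22.08°C → T = -8.78°C
Environment:
  600 → 2900 m (environment, 3.2°C/km): ΔT = -3.2 × 2.3 = -7.36°C → T = 5.94°C
T_parcel − T_env = -8.78 − 5.94 = -14.72°C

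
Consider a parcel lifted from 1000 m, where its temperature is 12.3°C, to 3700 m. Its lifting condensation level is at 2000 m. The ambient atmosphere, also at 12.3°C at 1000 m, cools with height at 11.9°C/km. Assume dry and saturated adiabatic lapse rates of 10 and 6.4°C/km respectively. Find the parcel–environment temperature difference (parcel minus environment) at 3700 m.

Parcel:
  From 1000 m to 2000 m (dry): cools by 10 × 1 = 10°C, giving 2.3°C.
  From 2000 m to 3700 m (saturated): cools by 6.4 × 1.7 = 10.88°C, giving -8.58°C.
Environment:
  From 1000 m to 3700 m (environment): cools by 11.9 × 2.7 = 32.13°C, giving -19.83°C.
T_parcel − T_env = -8.58 − (-19.83) = +11.25°C

+11.25°C (parcel warmer than environment)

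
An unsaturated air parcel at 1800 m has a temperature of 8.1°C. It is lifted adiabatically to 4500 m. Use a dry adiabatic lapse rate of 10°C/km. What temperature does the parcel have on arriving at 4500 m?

From 1800 m to 4500 m (dry adiabatic): cools by 10 × 2.7 = 27°C, giving -18.9°C.

-18.9°C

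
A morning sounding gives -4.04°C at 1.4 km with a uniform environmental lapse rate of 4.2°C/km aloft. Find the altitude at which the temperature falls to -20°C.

Height above start = (-4.04 − (-20)) / 4.2 = 3.8 km
Altitude = 1400 m + 3800 m = 5200 m

5.2 km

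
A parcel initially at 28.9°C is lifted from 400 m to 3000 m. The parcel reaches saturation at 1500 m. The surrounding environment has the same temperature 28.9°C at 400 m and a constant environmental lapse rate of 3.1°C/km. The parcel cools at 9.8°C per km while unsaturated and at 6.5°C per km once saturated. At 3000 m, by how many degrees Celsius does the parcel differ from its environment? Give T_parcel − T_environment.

Parcel:
  From 400 m to 1500 m (dry): cools by 9.8 × 1.1 = 10.78°C, giving 18.12°C.
  From 1500 m to 3000 m (saturated): cools by 6.5 × 1.5 = 9.75°C, giving 8.37°C.
Environment:
  From 400 m to 3000 m (environment): cools by 3.1 × 2.6 = 8.06°C, giving 20.84°C.
T_parcel − T_env = 8.37 − 20.84 = -12.47°C

-12.47°C (parcel cooler than environment)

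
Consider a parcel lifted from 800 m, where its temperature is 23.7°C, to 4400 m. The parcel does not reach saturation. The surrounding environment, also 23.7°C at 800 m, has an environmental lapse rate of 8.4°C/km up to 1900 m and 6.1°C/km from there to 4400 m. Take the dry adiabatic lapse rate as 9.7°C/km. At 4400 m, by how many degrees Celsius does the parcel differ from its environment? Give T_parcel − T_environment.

-10.43°C (parcel cooler than environment)

Parcel:
  800 → 4400 m (dry, 9.7°C/km): ΔT = -9.7 × 3.6 = -34.92°C → T = -11.22°C
Environment:
  800 → 1900 m (environment, lower layer, 8.4°C/km): ΔT = -8.4 × 1.1 = -9.24°C → T = 14.46°C
  1900 → 4400 m (environment, upper layer, 6.1°C/km): ΔT = -6.1 × 2.5 = -15.25°C → T = -0.79°C
T_parcel − T_env = -11.22 − (-0.79) = -10.43°C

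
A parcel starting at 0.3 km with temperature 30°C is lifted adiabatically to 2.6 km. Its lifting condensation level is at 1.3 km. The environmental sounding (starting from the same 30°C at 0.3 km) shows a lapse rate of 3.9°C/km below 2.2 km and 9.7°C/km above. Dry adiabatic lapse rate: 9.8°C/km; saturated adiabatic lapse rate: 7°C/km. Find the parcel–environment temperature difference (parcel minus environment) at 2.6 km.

Parcel:
  From 300 m to 1300 m (dry): cools by 9.8 × 1 = 9.8°C, giving 20.2°C.
  From 1300 m to 2600 m (saturated): cools by 7 × 1.3 = 9.1°C, giving 11.1°C.
Environment:
  From 300 m to 2200 m (environment, lower layer): cools by 3.9 × 1.9 = 7.41°C, giving 22.59°C.
  From 2200 m to 2600 m (environment, upper layer): cools by 9.7 × 0.4 = 3.88°C, giving 18.71°C.
T_parcel − T_env = 11.1 − 18.71 = -7.61°C

-7.61°C (parcel cooler than environment)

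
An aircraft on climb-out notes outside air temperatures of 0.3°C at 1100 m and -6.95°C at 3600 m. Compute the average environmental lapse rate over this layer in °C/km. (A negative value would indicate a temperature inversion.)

2.9°C/km

Γ = −ΔT/Δz = (0.3 − (-6.95)) / (3600 − 1100) m
  = 7.25°C / 2.5 km = 2.9°C/km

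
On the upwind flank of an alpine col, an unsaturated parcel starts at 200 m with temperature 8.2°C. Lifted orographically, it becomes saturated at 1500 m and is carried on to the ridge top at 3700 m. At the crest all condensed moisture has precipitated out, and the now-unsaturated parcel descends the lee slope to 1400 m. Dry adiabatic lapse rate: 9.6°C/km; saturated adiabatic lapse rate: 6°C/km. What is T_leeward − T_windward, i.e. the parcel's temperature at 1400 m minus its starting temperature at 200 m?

200–1500 m, dry: Δz = 1.3 km ⇒ ΔT = -12.48°C; T = -4.28°C
1500–3700 m, saturated: Δz = 2.2 km ⇒ ΔT = -13.2°C; T = -17.48°C
3700–1400 m, dry descent: Δz = 2.3 km ⇒ ΔT = +22.08°C; T = 4.6°C
Net change vs windward start: 4.6 − 8.2 = -3.6°C

-3.6°C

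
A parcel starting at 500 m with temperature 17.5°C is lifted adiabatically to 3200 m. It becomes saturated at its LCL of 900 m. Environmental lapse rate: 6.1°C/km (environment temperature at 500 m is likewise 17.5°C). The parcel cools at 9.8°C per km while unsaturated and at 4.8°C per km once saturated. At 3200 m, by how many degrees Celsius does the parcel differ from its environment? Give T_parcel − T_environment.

Parcel:
  Dry to 900 m: -9.8 × 0.4 km = -3.92°C, so T = 13.58°C.
  Saturated to 3200 m: -4.8 × 2.3 km = -11.04°C, so T = 2.54°C.
Environment:
  Environment to 3200 m: -6.1 × 2.7 km = -16.47°C, so T = 1.03°C.
T_parcel − T_env = 2.54 − 1.03 = +1.51°C

+1.51°C (parcel warmer than environment)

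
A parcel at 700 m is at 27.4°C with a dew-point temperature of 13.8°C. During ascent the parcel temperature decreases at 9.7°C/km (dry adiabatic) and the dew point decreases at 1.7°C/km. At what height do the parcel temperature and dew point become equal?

2400 m

T and T_d converge at 9.7 − 1.7 = 8°C per km
Height above start = (27.4 − 13.8) / 8 = 1.7 km
LCL altitude = 700 m + 1700 m = 2400 m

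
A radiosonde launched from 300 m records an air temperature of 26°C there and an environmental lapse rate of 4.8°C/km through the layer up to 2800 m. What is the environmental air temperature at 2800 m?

300–2800 m, environmental: Δz = 2.5 km ⇒ ΔT = -12°C; T = 14°C

14°C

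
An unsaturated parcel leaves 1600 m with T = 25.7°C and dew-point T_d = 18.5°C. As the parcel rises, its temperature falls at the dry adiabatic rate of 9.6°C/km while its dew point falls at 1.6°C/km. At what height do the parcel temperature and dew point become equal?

2500 m

T and T_d converge at 9.6 − 1.6 = 8°C per km
Height above start = (25.7 − 18.5) / 8 = 0.9 km
LCL altitude = 1600 m + 900 m = 2500 m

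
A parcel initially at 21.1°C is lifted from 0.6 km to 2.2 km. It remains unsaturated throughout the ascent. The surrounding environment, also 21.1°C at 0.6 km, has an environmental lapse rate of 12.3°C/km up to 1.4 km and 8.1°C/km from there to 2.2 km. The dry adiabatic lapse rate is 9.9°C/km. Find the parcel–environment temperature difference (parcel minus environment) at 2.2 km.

+0.48°C (parcel warmer than environment)

Parcel:
  600 → 2200 m (dry, 9.9°C/km): ΔT = -9.9 × 1.6 = -15.84°C → T = 5.26°C
Environment:
  600 → 1400 m (environment, lower layer, 12.3°C/km): ΔT = -12.3 × 0.8 = -9.84°C → T = 11.26°C
  1400 → 2200 m (environment, upper layer, 8.1°C/km): ΔT = -8.1 × 0.8 = -6.48°C → T = 4.78°C
T_parcel − T_env = 5.26 − 4.78 = +0.48°C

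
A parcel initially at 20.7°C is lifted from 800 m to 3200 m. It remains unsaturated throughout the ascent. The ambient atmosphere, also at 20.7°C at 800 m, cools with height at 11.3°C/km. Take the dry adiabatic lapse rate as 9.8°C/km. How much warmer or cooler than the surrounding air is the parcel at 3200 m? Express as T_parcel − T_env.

Parcel:
  800 → 3200 m (dry, 9.8°C/km): ΔT = -9.8 × 2.4 = -23.52°C → T = -2.82°C
Environment:
  800 → 3200 m (environment, 11.3°C/km): ΔT = -11.3 × 2.4 = -27.12°C → T = -6.42°C
T_parcel − T_env = -2.82 − (-6.42) = +3.6°C

+3.6°C (parcel warmer than environment)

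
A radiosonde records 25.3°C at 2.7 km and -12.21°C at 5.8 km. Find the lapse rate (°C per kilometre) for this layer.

Γ = −ΔT/Δz = (25.3 − (-12.21)) / (5800 − 2700) m
  = 37.51°C / 3.1 km = 12.1°C/km

12.1°C/km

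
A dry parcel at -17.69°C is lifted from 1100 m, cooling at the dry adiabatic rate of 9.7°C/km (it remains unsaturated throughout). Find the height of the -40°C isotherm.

Height above start = (-17.69 − (-40)) / 9.7 = 2.3 km
Altitude = 1100 m + 2300 m = 3400 m

3400 m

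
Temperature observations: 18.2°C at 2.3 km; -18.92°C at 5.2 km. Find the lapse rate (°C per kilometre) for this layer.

12.8°C/km

Γ = −ΔT/Δz = (18.2 − (-18.92)) / (5200 − 2300) m
  = 37.12°C / 2.9 km = 12.8°C/km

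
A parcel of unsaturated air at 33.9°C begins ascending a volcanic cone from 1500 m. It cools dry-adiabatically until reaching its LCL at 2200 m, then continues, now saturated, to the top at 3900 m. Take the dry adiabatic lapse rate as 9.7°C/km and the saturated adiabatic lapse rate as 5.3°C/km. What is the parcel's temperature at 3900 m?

1500–2200 m, dry: Δz = 0.7 km ⇒ ΔT = -6.79°C; T = 27.11°C
2200–3900 m, saturated: Δz = 1.7 km ⇒ ΔT = -9.01°C; T = 18.1°C

18.1°C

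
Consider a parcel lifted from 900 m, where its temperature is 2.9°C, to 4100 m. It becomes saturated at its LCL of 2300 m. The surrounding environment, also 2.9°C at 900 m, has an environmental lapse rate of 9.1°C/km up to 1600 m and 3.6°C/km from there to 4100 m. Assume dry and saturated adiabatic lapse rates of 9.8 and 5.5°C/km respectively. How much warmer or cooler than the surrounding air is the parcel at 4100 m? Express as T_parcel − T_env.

-8.25°C (parcel cooler than environment)

Parcel:
  900 → 2300 m (dry, 9.8°C/km): ΔT = -9.8 × 1.4 = -13.72°C → T = -10.82°C
  2300 → 4100 m (saturated, 5.5°C/km): ΔT = -5.5 × 1.8 = -9.9°C → T = -20.72°C
Environment:
  900 → 1600 m (environment, lower layer, 9.1°C/km): ΔT = -9.1 × 0.7 = -6.37°C → T = -3.47°C
  1600 → 4100 m (environment, upper layer, 3.6°C/km): ΔT = -3.6 × 2.5 = -9°C → T = -12.47°C
T_parcel − T_env = -20.72 − (-12.47) = -8.25°C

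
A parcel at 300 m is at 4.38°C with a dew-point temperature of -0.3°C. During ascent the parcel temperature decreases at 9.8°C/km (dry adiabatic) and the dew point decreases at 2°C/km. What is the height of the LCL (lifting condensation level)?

900 m

T and T_d converge at 9.8 − 2 = 7.8°C per km
Height above start = (4.38 − (-0.3)) / 7.8 = 0.6 km
LCL altitude = 300 m + 600 m = 900 m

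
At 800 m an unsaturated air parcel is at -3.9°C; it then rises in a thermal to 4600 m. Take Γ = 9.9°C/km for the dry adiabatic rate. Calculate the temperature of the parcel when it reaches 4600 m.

From 800 m to 4600 m (dry adiabatic): cools by 9.9 × 3.8 = 37.62°C, giving -41.52°C.

-41.52°C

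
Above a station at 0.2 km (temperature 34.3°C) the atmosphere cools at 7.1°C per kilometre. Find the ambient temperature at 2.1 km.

200 → 2100 m (environmental, 7.1°C/km): ΔT = -7.1 × 1.9 = -13.49°C → T = 20.81°C

20.81°C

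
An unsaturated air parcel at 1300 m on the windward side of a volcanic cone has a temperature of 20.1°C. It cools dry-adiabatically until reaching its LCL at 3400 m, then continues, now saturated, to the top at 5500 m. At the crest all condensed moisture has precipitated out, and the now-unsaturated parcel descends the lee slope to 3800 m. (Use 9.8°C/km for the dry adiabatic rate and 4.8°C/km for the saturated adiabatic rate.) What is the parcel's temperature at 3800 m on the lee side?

1300 → 3400 m (dry, 9.8°C/km): ΔT = -9.8 × 2.1 = -20.58°C → T = -0.48°C
3400 → 5500 m (saturated, 4.8°C/km): ΔT = -4.8 × 2.1 = -10.08°C → T = -10.56°C
5500 → 3800 m (dry descent, 9.8°C/km): ΔT = +9.8 × 1.7 = +16.66°C → T = 6.1°C

6.1°C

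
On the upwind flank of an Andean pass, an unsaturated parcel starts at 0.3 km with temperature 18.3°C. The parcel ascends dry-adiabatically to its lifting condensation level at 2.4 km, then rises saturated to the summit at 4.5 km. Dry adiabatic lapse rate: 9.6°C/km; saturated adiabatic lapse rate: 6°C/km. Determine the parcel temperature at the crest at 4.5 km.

From 300 m to 2400 m (dry): cools by 9.6 × 2.1 = 20.16°C, giving -1.86°C.
From 2400 m to 4500 m (saturated): cools by 6 × 2.1 = 12.6°C, giving -14.46°C.

-14.46°C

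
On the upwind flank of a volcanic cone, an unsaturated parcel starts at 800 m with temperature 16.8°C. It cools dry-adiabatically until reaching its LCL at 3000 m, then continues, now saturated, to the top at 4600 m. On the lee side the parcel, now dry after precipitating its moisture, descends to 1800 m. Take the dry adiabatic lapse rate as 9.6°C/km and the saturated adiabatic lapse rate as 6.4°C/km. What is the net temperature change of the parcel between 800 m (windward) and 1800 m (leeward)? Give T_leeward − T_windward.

Dry to 3000 m: -9.6 × 2.2 km = -21.12°C, so T = -4.32°C.
Saturated to 4600 m: -6.4 × 1.6 km = -10.24°C, so T = -14.56°C.
Dry descent to 1800 m: +9.6 × 2.8 km = +26.88°C, so T = 12.32°C.
Net change vs windward start: 12.32 − 16.8 = -4.48°C

-4.48°C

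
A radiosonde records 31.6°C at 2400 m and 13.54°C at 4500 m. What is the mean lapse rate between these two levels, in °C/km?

Γ = −ΔT/Δz = (31.6 − 13.54) / (4500 − 2400) m
  = 18.06°C / 2.1 km = 8.6°C/km

8.6°C/km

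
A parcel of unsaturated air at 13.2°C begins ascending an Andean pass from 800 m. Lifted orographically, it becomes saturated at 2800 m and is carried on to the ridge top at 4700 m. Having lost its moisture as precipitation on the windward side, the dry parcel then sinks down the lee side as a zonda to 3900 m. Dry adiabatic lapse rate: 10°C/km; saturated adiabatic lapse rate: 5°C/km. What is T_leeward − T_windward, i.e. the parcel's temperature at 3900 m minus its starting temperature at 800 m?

800 → 2800 m (dry, 10°C/km): ΔT = -10 × 2 = -20°C → T = -6.8°C
2800 → 4700 m (saturated, 5°C/km): ΔT = -5 × 1.9 = -9.5°C → T = -16.3°C
4700 → 3900 m (dry descent, 10°C/km): ΔT = +10 × 0.8 = +8°C → T = -8.3°C
Net change vs windward start: -8.3 − 13.2 = -21.5°C

-21.5°C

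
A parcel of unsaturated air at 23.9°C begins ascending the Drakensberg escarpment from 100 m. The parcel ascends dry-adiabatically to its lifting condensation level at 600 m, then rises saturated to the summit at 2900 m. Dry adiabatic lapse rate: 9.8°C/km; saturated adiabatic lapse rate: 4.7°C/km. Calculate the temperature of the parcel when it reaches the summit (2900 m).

8.19°C

Dry to 600 m: -9.8 × 0.5 km = -4.9°C, so T = 19°C.
Saturated to 2900 m: -4.7 × 2.3 km = -10.81°C, so T = 8.19°C.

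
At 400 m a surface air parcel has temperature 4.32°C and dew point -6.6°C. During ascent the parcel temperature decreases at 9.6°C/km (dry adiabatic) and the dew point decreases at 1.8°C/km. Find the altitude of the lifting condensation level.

T and T_d converge at 9.6 − 1.8 = 7.8°C per km
Height above start = (4.32 − (-6.6)) / 7.8 = 1.4 km
LCL altitude = 400 m + 1400 m = 1800 m

1800 m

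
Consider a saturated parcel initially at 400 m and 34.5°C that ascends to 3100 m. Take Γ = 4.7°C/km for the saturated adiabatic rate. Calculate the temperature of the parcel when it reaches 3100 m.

400–3100 m, saturated adiabatic: Δz = 2.7 km ⇒ ΔT = -12.69°C; T = 21.81°C

21.81°C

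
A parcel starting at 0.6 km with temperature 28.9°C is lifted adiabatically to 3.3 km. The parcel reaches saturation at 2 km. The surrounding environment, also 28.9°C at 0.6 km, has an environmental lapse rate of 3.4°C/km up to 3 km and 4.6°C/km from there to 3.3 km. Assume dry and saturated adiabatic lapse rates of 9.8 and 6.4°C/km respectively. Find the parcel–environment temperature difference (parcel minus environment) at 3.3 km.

Parcel:
  Dry to 2000 m: -9.8 × 1.4 km = -13.72°C, so T = 15.18°C.
  Saturated to 3300 m: -6.4 × 1.3 km = -8.32°C, so T = 6.86°C.
Environment:
  Environment, lower layer to 3000 m: -3.4 × 2.4 km = -8.16°C, so T = 20.74°C.
  Environment, upper layer to 3300 m: -4.6 × 0.3 km = -1.38°C, so T = 19.36°C.
T_parcel − T_env = 6.86 − 19.36 = -12.5°C

-12.5°C (parcel cooler than environment)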